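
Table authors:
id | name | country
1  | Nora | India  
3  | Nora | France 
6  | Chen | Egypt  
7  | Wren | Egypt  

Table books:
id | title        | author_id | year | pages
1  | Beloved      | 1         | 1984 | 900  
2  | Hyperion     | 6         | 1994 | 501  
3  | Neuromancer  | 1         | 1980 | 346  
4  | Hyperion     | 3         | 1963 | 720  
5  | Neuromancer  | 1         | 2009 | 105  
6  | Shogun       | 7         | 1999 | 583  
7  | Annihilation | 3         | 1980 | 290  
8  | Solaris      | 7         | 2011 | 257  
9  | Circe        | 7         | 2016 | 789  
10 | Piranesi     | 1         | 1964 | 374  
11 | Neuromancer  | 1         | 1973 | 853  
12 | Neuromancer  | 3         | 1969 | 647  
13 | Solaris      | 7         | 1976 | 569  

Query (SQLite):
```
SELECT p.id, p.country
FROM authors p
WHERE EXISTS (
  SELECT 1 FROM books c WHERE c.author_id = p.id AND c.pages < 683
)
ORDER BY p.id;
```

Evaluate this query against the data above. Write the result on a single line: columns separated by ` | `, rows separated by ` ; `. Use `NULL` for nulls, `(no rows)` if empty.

For each authors row, check whether any books with matching author_id has pages < 683.
Keep rows where that is true.

1 | India ; 3 | France ; 6 | Egypt ; 7 | Egypt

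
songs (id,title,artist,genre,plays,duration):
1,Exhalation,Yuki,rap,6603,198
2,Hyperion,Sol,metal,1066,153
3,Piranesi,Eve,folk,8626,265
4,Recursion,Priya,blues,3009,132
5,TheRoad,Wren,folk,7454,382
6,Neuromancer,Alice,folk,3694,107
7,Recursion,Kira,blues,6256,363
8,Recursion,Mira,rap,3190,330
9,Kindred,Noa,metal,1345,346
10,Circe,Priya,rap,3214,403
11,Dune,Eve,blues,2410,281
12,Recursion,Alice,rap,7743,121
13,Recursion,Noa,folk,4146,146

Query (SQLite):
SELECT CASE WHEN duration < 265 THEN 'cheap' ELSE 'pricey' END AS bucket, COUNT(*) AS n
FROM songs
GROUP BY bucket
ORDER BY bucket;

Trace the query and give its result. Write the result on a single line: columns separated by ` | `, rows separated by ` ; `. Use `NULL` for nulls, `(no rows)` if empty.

cheap | 6 ; pricey | 7

Bucket rows by duration < 265 → 'cheap' else 'pricey'; count each bucket.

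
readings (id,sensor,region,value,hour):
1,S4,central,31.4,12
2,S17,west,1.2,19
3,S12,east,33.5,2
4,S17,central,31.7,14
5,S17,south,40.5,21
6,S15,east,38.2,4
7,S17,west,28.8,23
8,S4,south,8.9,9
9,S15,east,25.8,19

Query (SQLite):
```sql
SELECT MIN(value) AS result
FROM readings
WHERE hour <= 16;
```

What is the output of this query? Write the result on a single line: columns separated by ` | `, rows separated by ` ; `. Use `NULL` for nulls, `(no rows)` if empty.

Rows where hour <= 16 → value values: [31.4, 33.5, 31.7, 38.2, 8.9].
MIN of non-NULL values = 8.9.

8.9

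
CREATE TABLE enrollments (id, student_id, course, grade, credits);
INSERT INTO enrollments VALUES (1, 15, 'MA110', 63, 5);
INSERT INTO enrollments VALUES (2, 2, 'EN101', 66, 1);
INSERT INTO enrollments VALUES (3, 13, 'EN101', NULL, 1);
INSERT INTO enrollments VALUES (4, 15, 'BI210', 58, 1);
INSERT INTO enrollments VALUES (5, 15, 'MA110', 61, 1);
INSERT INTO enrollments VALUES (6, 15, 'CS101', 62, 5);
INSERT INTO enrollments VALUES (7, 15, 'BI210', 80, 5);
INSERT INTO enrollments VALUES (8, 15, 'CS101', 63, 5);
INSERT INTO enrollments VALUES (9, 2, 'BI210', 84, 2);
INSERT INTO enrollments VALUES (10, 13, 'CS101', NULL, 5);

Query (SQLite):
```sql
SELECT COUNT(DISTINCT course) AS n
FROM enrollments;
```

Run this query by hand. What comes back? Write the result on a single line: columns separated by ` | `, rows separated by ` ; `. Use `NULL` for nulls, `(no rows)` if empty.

4

Count distinct non-NULL course values.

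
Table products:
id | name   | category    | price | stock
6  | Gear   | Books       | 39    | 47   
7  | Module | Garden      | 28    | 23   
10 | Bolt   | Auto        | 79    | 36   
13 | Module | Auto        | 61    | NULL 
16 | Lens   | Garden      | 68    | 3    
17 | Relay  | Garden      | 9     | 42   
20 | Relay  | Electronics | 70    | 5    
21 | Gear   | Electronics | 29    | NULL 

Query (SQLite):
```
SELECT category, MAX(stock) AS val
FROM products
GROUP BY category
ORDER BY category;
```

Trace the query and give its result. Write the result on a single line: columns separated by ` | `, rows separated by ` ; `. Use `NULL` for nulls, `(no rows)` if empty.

Auto | 36 ; Books | 47 ; Electronics | 5 ; Garden | 42

Partition products by category; compute MAX(stock) within each group.
  Auto: ids {10, 13} → MAX(stock)=36
  Books: ids {6} → MAX(stock)=47
  Electronics: ids {20, 21} → MAX(stock)=5
  Garden: ids {7, 16, 17} → MAX(stock)=42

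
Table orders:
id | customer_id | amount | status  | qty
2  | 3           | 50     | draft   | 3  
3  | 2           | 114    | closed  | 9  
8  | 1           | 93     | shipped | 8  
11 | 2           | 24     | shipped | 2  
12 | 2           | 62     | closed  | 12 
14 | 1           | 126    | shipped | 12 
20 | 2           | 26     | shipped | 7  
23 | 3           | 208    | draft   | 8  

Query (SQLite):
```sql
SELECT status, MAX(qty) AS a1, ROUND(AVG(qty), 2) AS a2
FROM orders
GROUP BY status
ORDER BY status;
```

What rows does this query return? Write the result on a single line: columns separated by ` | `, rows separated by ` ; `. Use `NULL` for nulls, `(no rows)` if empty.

Group orders by status.
Per group compute: MAX(qty), ROUND(AVG(qty), 2).
  closed: ids {3, 12} → MAX(qty)=12, ROUND(AVG(qty), 2)=10.5
  draft: ids {2, 23} → MAX(qty)=8, ROUND(AVG(qty), 2)=5.5
  shipped: ids {8, 11, 14, 20} → MAX(qty)=12, ROUND(AVG(qty), 2)=7.25

closed | 12 | 10.5 ; draft | 8 | 5.5 ; shipped | 12 | 7.25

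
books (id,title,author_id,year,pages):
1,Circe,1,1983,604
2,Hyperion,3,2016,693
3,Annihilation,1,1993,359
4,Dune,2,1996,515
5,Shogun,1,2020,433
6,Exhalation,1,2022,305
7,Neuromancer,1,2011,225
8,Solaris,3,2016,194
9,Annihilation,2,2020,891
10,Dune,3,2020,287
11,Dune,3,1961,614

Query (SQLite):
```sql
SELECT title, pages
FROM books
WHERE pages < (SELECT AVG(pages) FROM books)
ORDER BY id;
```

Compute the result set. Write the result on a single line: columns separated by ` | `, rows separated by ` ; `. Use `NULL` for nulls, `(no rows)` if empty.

Scalar subquery: AVG(pages) over all books rows = 465.454545 (≈; comparison uses full precision).
Keep rows where pages < that value.

Annihilation | 359 ; Shogun | 433 ; Exhalation | 305 ; Neuromancer | 225 ; Solaris | 194 ; Dune | 287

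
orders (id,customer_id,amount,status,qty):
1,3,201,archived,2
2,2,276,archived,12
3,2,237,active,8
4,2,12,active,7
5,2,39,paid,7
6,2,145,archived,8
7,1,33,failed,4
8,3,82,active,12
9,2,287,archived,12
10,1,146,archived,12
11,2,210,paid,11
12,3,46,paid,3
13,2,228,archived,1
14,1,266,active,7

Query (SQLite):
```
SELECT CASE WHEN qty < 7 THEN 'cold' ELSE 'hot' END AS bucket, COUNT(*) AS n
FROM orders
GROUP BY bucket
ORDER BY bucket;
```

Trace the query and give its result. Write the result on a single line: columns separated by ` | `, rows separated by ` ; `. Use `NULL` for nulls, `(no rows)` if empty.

cold | 4 ; hot | 10

Bucket rows by qty < 7 → 'cold' else 'hot'; count each bucket.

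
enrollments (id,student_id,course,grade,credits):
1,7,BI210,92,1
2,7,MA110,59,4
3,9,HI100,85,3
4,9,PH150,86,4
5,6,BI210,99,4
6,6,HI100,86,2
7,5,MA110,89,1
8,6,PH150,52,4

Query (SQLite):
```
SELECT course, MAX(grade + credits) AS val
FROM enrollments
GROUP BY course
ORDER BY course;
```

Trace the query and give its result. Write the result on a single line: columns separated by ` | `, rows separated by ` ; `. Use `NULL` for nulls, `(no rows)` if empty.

BI210 | 103 ; HI100 | 88 ; MA110 | 90 ; PH150 | 90

For each row compute grade + credits.
Group by course; take MAX of the expression per group.
  BI210: ids {1, 5} → MAX(grade + credits)=103
  HI100: ids {3, 6} → MAX(grade + credits)=88
  MA110: ids {2, 7} → MAX(grade + credits)=90
  PH150: ids {4, 8} → MAX(grade + credits)=90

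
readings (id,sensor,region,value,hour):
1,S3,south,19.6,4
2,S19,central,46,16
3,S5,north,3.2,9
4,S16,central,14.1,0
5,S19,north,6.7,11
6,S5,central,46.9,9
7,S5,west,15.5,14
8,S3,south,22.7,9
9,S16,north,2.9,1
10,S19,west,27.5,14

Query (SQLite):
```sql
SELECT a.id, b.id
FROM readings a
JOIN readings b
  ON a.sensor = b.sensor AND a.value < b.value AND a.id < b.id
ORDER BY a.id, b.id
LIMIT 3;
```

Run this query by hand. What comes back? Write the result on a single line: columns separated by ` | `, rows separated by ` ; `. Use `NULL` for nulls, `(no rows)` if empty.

1 | 8 ; 3 | 6 ; 3 | 7

Pairs (a,b) with same sensor, a.value < b.value, a.id < b.id.
sensor groups: S16:{4,9} S19:{2,5,10} S3:{1,8} S5:{3,6,7}
Ordered by (a.id, b.id); first 3.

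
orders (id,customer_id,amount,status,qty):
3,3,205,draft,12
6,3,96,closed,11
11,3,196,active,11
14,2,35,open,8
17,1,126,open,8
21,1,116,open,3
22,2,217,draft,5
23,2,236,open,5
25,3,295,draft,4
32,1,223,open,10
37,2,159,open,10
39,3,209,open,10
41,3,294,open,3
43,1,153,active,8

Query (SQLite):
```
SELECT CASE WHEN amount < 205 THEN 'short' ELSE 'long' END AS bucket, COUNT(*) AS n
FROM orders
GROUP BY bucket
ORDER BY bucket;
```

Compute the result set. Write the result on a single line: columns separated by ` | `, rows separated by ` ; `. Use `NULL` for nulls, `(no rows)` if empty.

long | 7 ; short | 7

Bucket rows by amount < 205 → 'short' else 'long'; count each bucket.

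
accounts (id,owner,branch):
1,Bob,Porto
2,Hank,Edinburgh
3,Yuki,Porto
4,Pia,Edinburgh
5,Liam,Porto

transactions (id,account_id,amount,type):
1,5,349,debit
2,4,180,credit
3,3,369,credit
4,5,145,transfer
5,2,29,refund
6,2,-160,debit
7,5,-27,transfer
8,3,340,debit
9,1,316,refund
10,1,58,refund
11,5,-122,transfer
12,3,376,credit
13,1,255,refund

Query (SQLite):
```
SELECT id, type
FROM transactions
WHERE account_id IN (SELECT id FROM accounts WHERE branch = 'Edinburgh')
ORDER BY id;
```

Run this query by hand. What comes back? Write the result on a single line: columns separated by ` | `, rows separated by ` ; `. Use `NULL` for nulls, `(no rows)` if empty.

Inner query: accounts.id where branch = 'Edinburgh'.
Outer: keep transactions rows whose account_id is in that set.
Inner query → {2, 4}

2 | credit ; 5 | refund ; 6 | debit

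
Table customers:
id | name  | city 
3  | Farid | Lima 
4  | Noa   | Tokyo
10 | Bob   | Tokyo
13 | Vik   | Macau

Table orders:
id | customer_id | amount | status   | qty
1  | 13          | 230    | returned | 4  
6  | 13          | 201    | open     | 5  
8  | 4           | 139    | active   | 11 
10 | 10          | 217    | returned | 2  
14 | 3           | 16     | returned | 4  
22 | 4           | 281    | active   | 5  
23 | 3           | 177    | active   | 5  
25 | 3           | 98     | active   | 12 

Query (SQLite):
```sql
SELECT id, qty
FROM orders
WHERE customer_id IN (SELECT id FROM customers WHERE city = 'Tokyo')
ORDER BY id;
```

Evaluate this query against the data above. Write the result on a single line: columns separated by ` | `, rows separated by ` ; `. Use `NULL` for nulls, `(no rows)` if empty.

8 | 11 ; 10 | 2 ; 22 | 5

Inner query: customers.id where city = 'Tokyo'.
Outer: keep orders rows whose customer_id is in that set.
Inner query → {4, 10}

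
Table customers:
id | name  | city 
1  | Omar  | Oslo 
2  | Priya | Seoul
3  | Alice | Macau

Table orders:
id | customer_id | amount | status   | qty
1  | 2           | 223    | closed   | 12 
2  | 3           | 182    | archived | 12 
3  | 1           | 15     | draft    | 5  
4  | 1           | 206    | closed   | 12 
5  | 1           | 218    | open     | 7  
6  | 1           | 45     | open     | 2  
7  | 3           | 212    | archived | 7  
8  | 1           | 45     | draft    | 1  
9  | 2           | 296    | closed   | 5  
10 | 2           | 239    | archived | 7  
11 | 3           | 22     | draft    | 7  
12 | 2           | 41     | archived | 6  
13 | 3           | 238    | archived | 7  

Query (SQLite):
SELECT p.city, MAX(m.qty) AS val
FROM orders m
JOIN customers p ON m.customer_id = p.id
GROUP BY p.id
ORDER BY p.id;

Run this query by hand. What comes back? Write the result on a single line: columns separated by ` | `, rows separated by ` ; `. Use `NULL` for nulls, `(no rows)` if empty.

Join each orders row to its customers via customer_id.
Group joined rows by customers.id; compute MAX(m.qty) per group.
  1: ids {3, 4, 5, 6, 8} → MAX(m.qty)=12
  2: ids {1, 9, 10, 12} → MAX(m.qty)=12
  3: ids {2, 7, 11, 13} → MAX(m.qty)=12

Oslo | 12 ; Seoul | 12 ; Macau | 12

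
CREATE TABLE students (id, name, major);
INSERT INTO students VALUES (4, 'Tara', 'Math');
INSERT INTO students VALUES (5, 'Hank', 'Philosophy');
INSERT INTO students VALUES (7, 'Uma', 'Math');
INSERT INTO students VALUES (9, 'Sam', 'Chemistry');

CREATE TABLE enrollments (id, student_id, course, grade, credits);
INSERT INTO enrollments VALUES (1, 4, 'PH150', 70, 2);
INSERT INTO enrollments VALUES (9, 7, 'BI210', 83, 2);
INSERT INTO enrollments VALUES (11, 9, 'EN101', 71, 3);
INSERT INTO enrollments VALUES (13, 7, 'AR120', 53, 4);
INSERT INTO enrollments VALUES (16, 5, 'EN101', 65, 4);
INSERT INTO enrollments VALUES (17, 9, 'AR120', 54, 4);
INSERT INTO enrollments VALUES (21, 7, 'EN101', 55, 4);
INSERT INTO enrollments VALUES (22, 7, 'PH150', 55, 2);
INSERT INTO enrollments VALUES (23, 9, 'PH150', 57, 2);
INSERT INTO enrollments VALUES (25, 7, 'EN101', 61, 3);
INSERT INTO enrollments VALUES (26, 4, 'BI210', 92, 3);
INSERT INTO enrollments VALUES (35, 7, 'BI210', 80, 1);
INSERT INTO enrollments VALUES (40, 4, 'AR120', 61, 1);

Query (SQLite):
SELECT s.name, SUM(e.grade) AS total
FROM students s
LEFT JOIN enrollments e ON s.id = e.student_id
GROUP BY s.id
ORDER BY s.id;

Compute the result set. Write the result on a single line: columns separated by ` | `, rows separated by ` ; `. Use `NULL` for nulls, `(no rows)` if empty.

Tara | 223 ; Hank | 65 ; Uma | 387 ; Sam | 182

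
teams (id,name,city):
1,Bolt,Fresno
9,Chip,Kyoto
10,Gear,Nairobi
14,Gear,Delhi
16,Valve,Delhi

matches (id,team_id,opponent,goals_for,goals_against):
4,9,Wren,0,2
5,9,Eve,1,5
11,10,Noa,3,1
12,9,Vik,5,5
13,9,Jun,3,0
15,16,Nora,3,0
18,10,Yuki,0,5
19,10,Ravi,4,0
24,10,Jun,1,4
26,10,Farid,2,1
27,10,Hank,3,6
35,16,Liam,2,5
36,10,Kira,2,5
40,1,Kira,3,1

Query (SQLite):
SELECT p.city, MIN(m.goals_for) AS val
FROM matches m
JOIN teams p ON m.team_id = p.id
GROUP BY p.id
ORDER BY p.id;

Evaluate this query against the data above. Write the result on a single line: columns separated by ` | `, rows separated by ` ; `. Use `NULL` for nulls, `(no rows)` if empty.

Fresno | 3 ; Kyoto | 0 ; Nairobi | 0 ; Delhi | 2

Join each matches row to its teams via team_id.
Group joined rows by teams.id; compute MIN(m.goals_for) per group.
  1: ids {40} → MIN(m.goals_for)=3
  9: ids {4, 5, 12, 13} → MIN(m.goals_for)=0
  10: ids {11, 18, 19, 24, 26, 27, 36} → MIN(m.goals_for)=0
  16: ids {15, 35} → MIN(m.goals_for)=2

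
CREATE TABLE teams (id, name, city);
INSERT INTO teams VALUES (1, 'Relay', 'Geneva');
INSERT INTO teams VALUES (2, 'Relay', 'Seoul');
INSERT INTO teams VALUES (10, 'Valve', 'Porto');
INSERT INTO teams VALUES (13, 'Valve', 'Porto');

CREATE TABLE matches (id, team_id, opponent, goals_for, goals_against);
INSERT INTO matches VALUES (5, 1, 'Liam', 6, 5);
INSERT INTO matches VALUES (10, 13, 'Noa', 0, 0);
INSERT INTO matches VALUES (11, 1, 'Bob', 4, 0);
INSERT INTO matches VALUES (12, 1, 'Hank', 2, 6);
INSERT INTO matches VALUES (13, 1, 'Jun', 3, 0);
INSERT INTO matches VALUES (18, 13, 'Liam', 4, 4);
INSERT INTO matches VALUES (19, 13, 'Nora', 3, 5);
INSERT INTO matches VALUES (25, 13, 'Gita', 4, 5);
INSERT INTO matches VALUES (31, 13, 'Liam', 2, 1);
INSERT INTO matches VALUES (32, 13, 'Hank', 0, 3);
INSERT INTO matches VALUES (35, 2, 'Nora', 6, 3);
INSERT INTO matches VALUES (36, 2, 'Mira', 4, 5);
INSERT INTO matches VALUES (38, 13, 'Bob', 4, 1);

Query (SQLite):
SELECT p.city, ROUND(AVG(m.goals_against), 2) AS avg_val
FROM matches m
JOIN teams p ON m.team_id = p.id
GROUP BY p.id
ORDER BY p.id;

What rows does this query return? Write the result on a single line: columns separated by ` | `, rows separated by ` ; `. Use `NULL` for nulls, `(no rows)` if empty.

Join each matches row to its teams via team_id.
Group joined rows by teams.id; compute ROUND(AVG(m.goals_against), 2) per group.
  1: ids {5, 11, 12, 13} → ROUND(AVG(m.goals_against), 2)=2.75
  2: ids {35, 36} → ROUND(AVG(m.goals_against), 2)=4
  13: ids {10, 18, 19, 25, 31, 32, 38} → ROUND(AVG(m.goals_against), 2)=2.71

Geneva | 2.75 ; Seoul | 4 ; Porto | 2.71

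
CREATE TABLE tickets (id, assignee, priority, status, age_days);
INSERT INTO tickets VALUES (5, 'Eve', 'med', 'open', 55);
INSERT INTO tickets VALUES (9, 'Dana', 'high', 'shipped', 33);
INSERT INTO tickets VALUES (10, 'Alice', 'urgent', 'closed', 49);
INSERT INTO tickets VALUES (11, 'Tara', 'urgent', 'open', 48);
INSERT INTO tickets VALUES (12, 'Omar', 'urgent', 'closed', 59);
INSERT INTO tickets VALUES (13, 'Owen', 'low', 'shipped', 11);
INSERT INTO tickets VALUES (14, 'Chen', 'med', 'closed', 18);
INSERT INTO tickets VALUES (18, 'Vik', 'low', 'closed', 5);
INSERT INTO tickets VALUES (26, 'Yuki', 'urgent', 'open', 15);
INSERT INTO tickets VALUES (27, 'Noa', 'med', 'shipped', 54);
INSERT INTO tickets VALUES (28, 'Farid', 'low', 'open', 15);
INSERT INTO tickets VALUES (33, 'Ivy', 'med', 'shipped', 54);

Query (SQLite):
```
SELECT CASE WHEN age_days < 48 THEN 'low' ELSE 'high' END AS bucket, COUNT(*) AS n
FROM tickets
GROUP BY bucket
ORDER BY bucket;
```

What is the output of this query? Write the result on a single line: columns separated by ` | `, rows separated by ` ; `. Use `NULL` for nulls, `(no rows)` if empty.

high | 6 ; low | 6

Bucket rows by age_days < 48 → 'low' else 'high'; count each bucket.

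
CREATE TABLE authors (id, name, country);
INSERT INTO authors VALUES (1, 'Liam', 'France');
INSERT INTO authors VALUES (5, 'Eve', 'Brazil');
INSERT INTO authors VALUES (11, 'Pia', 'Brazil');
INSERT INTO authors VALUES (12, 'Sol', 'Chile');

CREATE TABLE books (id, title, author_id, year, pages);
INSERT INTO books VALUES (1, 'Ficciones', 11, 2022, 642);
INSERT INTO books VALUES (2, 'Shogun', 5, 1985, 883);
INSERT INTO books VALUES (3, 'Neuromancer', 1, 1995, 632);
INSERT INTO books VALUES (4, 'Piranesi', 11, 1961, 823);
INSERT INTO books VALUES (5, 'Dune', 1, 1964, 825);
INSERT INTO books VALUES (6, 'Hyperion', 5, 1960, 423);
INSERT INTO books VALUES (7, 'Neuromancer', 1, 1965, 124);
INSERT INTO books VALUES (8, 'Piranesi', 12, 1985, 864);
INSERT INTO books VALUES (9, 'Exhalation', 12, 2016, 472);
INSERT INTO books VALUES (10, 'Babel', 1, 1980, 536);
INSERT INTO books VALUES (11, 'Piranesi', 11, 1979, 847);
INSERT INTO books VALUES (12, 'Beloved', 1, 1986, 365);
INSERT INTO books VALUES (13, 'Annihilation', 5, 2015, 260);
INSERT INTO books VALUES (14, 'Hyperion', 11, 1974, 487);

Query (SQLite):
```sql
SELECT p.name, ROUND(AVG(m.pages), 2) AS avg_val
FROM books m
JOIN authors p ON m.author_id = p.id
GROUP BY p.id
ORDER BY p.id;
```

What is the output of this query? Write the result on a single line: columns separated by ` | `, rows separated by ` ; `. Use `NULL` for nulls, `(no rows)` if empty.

Liam | 496.4 ; Eve | 522 ; Pia | 699.75 ; Sol | 668

Join each books row to its authors via author_id.
Group joined rows by authors.id; compute ROUND(AVG(m.pages), 2) per group.
  1: ids {3, 5, 7, 10, 12} → ROUND(AVG(m.pages), 2)=496.4
  5: ids {2, 6, 13} → ROUND(AVG(m.pages), 2)=522
  11: ids {1, 4, 11, 14} → ROUND(AVG(m.pages), 2)=699.75
  12: ids {8, 9} → ROUND(AVG(m.pages), 2)=668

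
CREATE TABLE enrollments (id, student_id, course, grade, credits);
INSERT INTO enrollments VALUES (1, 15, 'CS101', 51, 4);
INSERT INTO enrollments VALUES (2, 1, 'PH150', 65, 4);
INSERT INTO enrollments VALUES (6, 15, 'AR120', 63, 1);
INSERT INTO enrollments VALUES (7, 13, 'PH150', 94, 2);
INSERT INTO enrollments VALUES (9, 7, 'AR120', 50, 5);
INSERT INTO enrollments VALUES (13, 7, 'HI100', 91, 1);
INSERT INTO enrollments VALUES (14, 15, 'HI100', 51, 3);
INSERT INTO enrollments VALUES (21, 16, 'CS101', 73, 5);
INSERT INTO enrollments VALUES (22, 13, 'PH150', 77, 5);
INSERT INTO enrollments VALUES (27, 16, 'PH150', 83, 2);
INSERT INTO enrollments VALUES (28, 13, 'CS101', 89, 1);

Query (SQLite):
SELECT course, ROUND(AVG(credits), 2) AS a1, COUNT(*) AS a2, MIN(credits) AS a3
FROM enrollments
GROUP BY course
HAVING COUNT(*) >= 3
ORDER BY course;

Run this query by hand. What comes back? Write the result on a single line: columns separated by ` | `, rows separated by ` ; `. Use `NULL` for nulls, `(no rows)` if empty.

CS101 | 3.33 | 3 | 1 ; PH150 | 3.25 | 4 | 2

Group enrollments by course.
Per group compute: ROUND(AVG(credits), 2), COUNT(*), MIN(credits).
HAVING: drop groups with fewer than 3 rows.
  AR120: ids {6, 9} → ROUND(AVG(credits), 2)=3, COUNT(*)=2, MIN(credits)=1
  CS101: ids {1, 21, 28} → ROUND(AVG(credits), 2)=3.33, COUNT(*)=3, MIN(credits)=1
  HI100: ids {13, 14} → ROUND(AVG(credits), 2)=2, COUNT(*)=2, MIN(credits)=1
  PH150: ids {2, 7, 22, 27} → ROUND(AVG(credits), 2)=3.25, COUNT(*)=4, MIN(credits)=2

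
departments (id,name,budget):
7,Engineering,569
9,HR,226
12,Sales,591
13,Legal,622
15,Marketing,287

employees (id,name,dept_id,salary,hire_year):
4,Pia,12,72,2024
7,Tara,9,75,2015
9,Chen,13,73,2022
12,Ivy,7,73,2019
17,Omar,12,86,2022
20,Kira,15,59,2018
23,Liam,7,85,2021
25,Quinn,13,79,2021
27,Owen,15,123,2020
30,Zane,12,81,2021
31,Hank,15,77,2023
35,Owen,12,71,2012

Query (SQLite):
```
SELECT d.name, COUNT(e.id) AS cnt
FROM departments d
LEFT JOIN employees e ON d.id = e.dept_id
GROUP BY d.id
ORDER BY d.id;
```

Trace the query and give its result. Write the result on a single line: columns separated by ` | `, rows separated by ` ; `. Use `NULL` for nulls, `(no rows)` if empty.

Engineering | 2 ; HR | 1 ; Sales | 4 ; Legal | 2 ; Marketing | 3

LEFT JOIN keeps every departments row; unmatched ones get NULL for employees columns.
Group by departments.id and compute COUNT(e.id). COUNT(col) of an all-NULL group is 0.
  7: ids {12, 23} → COUNT(e.id)=2
  9: ids {7} → COUNT(e.id)=1
  12: ids {4, 17, 30, 35} → COUNT(e.id)=4
  13: ids {9, 25} → COUNT(e.id)=2
  15: ids {20, 27, 31} → COUNT(e.id)=3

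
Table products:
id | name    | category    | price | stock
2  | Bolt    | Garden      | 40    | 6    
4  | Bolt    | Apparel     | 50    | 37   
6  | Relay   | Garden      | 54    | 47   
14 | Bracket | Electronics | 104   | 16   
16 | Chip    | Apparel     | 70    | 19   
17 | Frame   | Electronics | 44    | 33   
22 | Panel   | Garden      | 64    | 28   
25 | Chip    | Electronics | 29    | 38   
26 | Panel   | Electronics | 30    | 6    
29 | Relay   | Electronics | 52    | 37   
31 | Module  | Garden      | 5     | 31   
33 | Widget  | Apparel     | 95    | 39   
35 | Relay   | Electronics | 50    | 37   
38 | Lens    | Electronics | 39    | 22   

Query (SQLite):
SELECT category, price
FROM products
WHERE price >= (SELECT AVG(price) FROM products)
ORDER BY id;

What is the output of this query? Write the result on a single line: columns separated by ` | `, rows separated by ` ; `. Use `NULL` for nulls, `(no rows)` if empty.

Scalar subquery: AVG(price) over all products rows = 51.857143 (≈; comparison uses full precision).
Keep rows where price >= that value.

Garden | 54 ; Electronics | 104 ; Apparel | 70 ; Garden | 64 ; Electronics | 52 ; Apparel | 95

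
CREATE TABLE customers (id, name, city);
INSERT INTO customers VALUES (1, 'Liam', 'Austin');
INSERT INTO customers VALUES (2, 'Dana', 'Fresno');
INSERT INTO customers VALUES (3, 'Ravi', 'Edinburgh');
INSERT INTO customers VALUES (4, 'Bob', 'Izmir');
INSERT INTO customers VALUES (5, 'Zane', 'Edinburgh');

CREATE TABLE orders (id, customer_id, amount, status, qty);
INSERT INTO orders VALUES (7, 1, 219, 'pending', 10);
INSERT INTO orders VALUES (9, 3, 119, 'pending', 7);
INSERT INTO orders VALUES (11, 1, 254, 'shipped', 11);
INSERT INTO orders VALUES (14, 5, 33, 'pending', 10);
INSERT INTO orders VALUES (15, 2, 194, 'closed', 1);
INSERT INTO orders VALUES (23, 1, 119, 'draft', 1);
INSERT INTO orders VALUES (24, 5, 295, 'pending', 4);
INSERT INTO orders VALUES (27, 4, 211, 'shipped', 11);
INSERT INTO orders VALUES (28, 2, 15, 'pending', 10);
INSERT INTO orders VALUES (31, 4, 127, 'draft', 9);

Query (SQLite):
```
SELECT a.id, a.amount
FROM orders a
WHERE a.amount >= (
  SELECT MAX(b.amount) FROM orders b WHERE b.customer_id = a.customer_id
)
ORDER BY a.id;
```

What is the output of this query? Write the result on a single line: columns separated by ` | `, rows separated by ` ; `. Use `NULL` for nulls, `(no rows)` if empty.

9 | 119 ; 11 | 254 ; 15 | 194 ; 24 | 295 ; 27 | 211

For each orders row a, compute MAX(amount) over rows sharing a.customer_id.
Keep row a if a.amount >= that per-group MAX.
  customer_id=1: MAX(amount) = 254
  customer_id=2: MAX(amount) = 194
  customer_id=3: MAX(amount) = 119
  customer_id=4: MAX(amount) = 211
  customer_id=5: MAX(amount) = 295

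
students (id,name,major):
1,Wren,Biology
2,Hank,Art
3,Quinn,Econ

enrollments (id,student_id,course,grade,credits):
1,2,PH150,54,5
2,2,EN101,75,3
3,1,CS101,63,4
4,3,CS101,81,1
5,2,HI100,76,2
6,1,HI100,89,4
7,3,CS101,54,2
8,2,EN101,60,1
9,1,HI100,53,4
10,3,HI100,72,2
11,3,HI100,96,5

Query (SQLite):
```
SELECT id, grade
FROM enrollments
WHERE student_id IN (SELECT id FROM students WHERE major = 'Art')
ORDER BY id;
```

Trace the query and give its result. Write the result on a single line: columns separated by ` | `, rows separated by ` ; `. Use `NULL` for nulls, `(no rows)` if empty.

1 | 54 ; 2 | 75 ; 5 | 76 ; 8 | 60

Inner query: students.id where major = 'Art'.
Outer: keep enrollments rows whose student_id is in that set.
Inner query → {2}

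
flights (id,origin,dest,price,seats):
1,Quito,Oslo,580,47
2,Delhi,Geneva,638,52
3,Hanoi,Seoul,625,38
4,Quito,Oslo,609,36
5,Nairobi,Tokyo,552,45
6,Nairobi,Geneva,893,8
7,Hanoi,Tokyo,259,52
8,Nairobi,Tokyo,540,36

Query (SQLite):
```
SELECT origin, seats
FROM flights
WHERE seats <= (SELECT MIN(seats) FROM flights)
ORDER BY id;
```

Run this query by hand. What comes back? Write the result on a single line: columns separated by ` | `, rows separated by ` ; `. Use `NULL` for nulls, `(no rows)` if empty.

Scalar subquery: MIN(seats) over all flights rows = 8.
Keep rows where seats <= that value.

Nairobi | 8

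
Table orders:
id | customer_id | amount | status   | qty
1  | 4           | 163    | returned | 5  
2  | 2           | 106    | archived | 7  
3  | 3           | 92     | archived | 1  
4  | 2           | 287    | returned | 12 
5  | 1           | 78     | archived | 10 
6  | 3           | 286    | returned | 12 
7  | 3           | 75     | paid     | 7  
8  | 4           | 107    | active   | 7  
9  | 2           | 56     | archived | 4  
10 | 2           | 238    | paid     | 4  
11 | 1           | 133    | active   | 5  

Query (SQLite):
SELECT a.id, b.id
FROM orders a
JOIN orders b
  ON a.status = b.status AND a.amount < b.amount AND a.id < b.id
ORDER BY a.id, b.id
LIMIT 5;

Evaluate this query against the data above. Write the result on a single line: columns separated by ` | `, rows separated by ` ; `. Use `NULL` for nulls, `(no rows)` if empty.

1 | 4 ; 1 | 6 ; 7 | 10 ; 8 | 11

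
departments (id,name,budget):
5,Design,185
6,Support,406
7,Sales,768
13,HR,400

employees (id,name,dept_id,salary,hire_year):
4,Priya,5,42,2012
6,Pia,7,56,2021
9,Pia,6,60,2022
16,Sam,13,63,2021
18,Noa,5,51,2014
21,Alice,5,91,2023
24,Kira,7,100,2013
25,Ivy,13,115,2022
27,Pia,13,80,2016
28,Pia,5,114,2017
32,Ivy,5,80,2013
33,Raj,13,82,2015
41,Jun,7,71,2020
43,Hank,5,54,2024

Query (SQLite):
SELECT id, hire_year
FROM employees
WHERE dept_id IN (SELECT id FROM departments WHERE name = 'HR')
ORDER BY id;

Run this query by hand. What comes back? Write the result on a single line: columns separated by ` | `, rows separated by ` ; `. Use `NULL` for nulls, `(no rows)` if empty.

16 | 2021 ; 25 | 2022 ; 27 | 2016 ; 33 | 2015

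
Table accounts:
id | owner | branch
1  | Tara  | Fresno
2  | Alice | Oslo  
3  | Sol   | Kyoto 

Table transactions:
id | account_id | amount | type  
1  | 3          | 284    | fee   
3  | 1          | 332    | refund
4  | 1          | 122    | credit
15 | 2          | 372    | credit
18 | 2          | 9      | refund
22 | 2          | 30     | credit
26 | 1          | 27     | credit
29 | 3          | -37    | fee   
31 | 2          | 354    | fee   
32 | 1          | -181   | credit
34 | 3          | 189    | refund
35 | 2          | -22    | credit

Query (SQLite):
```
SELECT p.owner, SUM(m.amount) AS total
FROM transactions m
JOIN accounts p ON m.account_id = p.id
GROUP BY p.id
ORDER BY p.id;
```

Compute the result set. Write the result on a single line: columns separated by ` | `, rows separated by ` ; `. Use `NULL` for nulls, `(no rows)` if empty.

Tara | 300 ; Alice | 743 ; Sol | 436

Join each transactions row to its accounts via account_id.
Group joined rows by accounts.id; compute SUM(m.amount) per group.
  1: ids {3, 4, 26, 32} → SUM(m.amount)=300
  2: ids {15, 18, 22, 31, 35} → SUM(m.amount)=743
  3: ids {1, 29, 34} → SUM(m.amount)=436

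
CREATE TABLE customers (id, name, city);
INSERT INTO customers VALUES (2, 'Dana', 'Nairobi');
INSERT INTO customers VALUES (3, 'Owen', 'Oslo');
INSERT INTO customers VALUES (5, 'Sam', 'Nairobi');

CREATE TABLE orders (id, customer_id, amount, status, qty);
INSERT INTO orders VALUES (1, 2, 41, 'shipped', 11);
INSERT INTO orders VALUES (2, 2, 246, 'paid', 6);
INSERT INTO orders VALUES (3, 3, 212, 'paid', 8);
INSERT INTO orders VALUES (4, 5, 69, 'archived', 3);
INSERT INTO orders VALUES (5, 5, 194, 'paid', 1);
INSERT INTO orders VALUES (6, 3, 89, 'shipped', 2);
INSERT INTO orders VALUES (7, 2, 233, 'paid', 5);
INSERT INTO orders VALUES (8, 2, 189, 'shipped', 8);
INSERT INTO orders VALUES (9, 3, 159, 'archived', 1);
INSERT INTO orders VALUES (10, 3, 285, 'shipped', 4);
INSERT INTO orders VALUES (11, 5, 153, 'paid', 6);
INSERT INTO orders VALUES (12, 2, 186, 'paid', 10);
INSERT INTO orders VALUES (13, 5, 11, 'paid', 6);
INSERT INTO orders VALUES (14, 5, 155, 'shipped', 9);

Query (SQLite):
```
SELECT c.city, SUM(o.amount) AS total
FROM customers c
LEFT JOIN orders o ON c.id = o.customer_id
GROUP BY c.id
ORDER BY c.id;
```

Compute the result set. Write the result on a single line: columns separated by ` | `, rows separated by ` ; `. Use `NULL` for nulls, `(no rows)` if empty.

LEFT JOIN keeps every customers row; unmatched ones get NULL for orders columns.
Group by customers.id and compute SUM(o.amount). SUM over an all-NULL group is NULL.
  2: ids {1, 2, 7, 8, 12} → SUM(o.amount)=895
  3: ids {3, 6, 9, 10} → SUM(o.amount)=745
  5: ids {4, 5, 11, 13, 14} → SUM(o.amount)=582

Nairobi | 895 ; Oslo | 745 ; Nairobi | 582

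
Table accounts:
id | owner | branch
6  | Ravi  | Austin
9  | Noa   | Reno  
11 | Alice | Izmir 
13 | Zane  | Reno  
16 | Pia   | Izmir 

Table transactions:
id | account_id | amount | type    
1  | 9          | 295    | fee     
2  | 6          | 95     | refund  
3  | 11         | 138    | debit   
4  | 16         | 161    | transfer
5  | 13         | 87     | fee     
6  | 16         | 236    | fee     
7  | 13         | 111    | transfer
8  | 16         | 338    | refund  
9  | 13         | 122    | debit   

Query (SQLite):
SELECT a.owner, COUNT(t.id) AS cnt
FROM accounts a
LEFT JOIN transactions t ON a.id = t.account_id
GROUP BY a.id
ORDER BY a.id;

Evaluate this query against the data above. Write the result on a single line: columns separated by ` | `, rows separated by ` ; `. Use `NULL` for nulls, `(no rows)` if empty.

Ravi | 1 ; Noa | 1 ; Alice | 1 ; Zane | 3 ; Pia | 3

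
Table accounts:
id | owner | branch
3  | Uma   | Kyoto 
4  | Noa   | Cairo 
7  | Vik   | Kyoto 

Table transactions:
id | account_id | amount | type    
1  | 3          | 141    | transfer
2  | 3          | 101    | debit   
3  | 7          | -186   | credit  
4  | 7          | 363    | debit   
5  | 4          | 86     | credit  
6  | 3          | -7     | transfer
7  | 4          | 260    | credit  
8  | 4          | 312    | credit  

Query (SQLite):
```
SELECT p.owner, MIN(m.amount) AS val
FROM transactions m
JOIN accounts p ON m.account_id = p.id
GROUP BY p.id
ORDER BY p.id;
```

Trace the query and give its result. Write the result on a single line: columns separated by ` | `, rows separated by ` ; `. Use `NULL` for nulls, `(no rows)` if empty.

Uma | -7 ; Noa | 86 ; Vik | -186

Join each transactions row to its accounts via account_id.
Group joined rows by accounts.id; compute MIN(m.amount) per group.
  3: ids {1, 2, 6} → MIN(m.amount)=-7
  4: ids {5, 7, 8} → MIN(m.amount)=86
  7: ids {3, 4} → MIN(m.amount)=-186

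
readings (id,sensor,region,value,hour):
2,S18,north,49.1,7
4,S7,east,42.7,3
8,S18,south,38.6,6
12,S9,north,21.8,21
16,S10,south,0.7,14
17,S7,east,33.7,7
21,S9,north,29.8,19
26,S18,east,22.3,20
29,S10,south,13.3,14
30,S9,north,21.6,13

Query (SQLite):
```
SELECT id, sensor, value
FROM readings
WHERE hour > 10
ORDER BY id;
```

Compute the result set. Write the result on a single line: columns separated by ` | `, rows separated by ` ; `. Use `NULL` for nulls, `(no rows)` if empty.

hour > 10: ids {12, 16, 21, 26, 29, 30}

12 | S9 | 21.8 ; 16 | S10 | 0.7 ; 21 | S9 | 29.8 ; 26 | S18 | 22.3 ; 29 | S10 | 13.3 ; 30 | S9 | 21.6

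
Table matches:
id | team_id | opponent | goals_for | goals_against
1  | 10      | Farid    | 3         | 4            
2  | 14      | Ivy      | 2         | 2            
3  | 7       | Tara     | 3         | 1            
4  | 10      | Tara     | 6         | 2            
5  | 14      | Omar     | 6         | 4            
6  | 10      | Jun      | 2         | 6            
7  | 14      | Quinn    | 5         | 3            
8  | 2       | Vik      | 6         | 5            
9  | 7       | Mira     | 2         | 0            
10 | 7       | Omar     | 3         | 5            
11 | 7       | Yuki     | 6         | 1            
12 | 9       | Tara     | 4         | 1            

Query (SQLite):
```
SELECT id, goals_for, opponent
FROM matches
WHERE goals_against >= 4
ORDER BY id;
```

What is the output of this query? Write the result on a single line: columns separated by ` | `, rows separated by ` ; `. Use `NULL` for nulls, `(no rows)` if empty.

1 | 3 | Farid ; 5 | 6 | Omar ; 6 | 2 | Jun ; 8 | 6 | Vik ; 10 | 3 | Omar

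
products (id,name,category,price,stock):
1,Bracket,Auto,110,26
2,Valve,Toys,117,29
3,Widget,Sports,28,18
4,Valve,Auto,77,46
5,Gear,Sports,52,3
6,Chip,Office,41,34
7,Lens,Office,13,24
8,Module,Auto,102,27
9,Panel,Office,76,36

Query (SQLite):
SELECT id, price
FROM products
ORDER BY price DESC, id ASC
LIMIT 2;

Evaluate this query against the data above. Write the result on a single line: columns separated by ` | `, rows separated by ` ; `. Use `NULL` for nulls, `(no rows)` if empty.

2 | 117 ; 1 | 110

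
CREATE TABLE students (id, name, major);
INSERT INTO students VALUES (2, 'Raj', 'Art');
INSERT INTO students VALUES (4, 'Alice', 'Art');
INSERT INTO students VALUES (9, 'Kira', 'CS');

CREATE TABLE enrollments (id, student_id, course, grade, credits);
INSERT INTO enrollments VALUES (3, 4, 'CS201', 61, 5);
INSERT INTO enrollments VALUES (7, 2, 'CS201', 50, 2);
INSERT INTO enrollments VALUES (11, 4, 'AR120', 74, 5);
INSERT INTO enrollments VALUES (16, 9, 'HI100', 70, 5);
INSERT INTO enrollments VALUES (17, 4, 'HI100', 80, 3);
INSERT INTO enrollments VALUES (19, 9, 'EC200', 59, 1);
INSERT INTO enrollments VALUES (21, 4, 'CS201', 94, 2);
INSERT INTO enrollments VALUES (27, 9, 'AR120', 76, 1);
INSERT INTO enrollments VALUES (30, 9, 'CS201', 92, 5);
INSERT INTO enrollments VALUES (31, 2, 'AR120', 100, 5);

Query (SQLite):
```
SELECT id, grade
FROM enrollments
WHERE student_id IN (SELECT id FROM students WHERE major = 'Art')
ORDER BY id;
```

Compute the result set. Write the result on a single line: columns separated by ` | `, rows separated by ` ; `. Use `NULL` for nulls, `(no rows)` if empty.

3 | 61 ; 7 | 50 ; 11 | 74 ; 17 | 80 ; 21 | 94 ; 31 | 100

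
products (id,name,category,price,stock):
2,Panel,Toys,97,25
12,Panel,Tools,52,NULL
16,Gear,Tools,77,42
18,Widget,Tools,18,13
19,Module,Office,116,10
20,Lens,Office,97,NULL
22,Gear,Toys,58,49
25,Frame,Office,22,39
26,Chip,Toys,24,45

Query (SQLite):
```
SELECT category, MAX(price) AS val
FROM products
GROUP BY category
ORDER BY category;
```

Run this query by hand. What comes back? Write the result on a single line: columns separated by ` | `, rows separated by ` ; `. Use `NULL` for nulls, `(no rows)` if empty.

Office | 116 ; Tools | 77 ; Toys | 97

Partition products by category; compute MAX(price) within each group.
  Office: ids {19, 20, 25} → MAX(price)=116
  Tools: ids {12, 16, 18} → MAX(price)=77
  Toys: ids {2, 22, 26} → MAX(price)=97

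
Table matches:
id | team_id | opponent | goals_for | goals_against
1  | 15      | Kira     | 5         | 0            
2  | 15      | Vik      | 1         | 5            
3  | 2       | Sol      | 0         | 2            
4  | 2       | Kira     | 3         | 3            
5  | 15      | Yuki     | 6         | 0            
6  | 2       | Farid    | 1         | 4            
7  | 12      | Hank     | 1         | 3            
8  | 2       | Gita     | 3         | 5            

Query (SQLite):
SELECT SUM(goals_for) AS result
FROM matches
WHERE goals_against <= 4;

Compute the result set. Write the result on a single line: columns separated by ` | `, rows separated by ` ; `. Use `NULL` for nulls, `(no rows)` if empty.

16

Rows where goals_against <= 4 → goals_for values: [5, 0, 3, 6, 1, 1].
SUM of non-NULL values = 16.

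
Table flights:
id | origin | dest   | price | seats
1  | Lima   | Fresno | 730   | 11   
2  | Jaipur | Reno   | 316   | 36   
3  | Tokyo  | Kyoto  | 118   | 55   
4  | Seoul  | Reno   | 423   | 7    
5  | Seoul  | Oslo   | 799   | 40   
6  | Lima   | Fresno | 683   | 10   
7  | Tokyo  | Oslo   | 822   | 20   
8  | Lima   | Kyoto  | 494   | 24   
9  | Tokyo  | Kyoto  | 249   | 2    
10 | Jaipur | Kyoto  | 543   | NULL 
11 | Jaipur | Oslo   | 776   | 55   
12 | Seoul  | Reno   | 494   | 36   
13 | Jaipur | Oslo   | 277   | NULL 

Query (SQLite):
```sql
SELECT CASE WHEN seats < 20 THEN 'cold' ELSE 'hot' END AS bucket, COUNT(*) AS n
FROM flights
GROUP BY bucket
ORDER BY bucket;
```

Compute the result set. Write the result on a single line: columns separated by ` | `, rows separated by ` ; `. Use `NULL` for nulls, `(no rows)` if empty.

cold | 4 ; hot | 9

Bucket rows by seats < 20 → 'cold' else 'hot'; count each bucket.
NULL < 20 is unknown, so NULL seats falls into ELSE → 'hot'.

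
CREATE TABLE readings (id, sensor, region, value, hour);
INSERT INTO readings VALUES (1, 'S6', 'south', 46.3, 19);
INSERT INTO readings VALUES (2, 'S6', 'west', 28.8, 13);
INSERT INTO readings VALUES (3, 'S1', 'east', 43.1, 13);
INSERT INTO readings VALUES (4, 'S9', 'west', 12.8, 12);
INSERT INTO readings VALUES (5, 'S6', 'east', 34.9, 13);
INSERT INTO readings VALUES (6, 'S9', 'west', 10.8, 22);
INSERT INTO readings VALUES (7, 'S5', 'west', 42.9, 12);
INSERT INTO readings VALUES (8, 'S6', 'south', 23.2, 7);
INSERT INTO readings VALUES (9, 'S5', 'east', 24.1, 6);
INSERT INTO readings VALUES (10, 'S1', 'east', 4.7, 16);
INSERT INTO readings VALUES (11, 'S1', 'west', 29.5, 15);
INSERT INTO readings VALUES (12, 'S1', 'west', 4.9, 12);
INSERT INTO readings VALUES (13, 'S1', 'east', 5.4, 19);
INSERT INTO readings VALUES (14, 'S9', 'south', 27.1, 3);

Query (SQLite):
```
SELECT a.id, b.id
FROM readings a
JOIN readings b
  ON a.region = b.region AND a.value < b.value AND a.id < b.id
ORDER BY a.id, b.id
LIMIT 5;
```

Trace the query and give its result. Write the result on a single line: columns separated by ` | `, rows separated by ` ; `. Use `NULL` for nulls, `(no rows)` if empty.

Pairs (a,b) with same region, a.value < b.value, a.id < b.id.
region groups: east:{3,5,9,10,13} south:{1,8,14} west:{2,4,6,7,11,12}
Ordered by (a.id, b.id); first 5.

2 | 7 ; 2 | 11 ; 4 | 7 ; 4 | 11 ; 6 | 7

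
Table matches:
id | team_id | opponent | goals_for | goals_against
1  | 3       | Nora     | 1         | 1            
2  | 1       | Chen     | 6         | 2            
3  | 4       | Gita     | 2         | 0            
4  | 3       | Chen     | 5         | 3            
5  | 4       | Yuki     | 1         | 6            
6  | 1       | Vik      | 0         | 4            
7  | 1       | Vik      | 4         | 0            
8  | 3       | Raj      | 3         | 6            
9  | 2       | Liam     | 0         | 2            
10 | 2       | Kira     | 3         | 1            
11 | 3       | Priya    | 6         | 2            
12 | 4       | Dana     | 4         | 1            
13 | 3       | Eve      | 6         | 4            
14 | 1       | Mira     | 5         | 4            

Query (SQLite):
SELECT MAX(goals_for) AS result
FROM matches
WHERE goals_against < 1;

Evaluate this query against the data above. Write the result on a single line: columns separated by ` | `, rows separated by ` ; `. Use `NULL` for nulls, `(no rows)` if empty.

Rows where goals_against < 1 → goals_for values: [2, 4].
MAX of non-NULL values = 4.

4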